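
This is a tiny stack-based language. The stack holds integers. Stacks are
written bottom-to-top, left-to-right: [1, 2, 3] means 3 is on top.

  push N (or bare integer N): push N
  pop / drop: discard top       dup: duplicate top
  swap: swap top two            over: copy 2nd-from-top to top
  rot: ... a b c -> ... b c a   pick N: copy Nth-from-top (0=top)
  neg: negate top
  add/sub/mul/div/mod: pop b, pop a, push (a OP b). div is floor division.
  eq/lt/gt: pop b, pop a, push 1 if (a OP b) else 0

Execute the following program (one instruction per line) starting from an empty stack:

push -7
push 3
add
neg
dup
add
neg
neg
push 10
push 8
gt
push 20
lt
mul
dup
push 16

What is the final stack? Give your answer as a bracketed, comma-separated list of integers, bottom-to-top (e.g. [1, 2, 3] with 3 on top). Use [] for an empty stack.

Answer: [8, 8, 16]

Derivation:
After 'push -7': [-7]
After 'push 3': [-7, 3]
After 'add': [-4]
After 'neg': [4]
After 'dup': [4, 4]
After 'add': [8]
After 'neg': [-8]
After 'neg': [8]
After 'push 10': [8, 10]
After 'push 8': [8, 10, 8]
After 'gt': [8, 1]
After 'push 20': [8, 1, 20]
After 'lt': [8, 1]
After 'mul': [8]
After 'dup': [8, 8]
After 'push 16': [8, 8, 16]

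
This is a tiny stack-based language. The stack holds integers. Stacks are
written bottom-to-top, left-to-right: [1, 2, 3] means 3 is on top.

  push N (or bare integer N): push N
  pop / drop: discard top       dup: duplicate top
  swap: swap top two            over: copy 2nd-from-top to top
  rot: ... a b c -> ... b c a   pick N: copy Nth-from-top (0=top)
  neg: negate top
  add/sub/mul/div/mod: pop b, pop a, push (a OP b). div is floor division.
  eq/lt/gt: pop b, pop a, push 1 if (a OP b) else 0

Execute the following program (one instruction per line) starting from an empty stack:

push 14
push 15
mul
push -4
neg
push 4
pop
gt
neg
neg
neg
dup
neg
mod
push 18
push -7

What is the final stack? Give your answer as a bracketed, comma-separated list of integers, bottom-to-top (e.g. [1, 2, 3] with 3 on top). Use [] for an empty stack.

Answer: [0, 18, -7]

Derivation:
After 'push 14': [14]
After 'push 15': [14, 15]
After 'mul': [210]
After 'push -4': [210, -4]
After 'neg': [210, 4]
After 'push 4': [210, 4, 4]
After 'pop': [210, 4]
After 'gt': [1]
After 'neg': [-1]
After 'neg': [1]
After 'neg': [-1]
After 'dup': [-1, -1]
After 'neg': [-1, 1]
After 'mod': [0]
After 'push 18': [0, 18]
After 'push -7': [0, 18, -7]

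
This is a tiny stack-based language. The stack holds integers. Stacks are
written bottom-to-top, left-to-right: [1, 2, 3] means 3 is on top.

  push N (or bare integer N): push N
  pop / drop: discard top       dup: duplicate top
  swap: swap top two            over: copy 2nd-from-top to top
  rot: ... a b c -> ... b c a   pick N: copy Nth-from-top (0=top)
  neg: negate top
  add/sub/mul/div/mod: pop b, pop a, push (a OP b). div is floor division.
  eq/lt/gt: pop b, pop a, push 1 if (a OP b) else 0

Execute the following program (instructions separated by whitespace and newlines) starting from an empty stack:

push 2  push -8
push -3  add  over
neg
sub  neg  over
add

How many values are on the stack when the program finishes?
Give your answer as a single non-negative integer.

Answer: 2

Derivation:
After 'push 2': stack = [2] (depth 1)
After 'push -8': stack = [2, -8] (depth 2)
After 'push -3': stack = [2, -8, -3] (depth 3)
After 'add': stack = [2, -11] (depth 2)
After 'over': stack = [2, -11, 2] (depth 3)
After 'neg': stack = [2, -11, -2] (depth 3)
After 'sub': stack = [2, -9] (depth 2)
After 'neg': stack = [2, 9] (depth 2)
After 'over': stack = [2, 9, 2] (depth 3)
After 'add': stack = [2, 11] (depth 2)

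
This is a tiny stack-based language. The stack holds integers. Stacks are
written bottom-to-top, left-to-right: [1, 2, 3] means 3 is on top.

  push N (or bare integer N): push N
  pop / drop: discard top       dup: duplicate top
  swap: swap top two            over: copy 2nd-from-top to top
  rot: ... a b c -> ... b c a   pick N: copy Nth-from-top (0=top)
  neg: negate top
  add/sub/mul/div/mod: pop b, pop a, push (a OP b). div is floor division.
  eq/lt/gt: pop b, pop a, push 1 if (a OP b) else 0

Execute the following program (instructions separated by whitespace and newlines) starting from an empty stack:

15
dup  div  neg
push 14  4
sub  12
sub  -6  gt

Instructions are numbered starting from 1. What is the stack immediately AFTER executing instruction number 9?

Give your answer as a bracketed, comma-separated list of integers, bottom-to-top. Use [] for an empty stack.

Answer: [-1, -2]

Derivation:
Step 1 ('15'): [15]
Step 2 ('dup'): [15, 15]
Step 3 ('div'): [1]
Step 4 ('neg'): [-1]
Step 5 ('push 14'): [-1, 14]
Step 6 ('4'): [-1, 14, 4]
Step 7 ('sub'): [-1, 10]
Step 8 ('12'): [-1, 10, 12]
Step 9 ('sub'): [-1, -2]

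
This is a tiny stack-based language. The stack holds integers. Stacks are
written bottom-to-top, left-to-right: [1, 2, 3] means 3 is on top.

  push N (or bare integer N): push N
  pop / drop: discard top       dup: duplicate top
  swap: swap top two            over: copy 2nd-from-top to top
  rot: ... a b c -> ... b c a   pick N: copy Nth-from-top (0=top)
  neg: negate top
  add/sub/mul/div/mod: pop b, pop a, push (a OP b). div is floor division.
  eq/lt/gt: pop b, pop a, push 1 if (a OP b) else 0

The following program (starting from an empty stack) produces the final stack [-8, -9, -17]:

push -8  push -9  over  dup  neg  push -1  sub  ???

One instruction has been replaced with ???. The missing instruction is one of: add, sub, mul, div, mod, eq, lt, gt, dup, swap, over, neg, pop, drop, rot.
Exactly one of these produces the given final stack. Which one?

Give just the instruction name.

Stack before ???: [-8, -9, -8, 9]
Stack after ???:  [-8, -9, -17]
The instruction that transforms [-8, -9, -8, 9] -> [-8, -9, -17] is: sub

Answer: sub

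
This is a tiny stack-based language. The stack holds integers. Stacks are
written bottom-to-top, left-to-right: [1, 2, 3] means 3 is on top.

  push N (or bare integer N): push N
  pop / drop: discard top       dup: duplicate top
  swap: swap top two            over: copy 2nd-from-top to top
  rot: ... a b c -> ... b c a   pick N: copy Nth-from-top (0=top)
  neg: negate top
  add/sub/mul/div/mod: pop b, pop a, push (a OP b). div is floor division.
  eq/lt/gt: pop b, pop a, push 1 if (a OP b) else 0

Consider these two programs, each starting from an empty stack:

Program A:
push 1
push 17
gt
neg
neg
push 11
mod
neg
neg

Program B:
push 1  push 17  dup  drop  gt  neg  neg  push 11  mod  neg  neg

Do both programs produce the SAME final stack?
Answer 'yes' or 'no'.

Answer: yes

Derivation:
Program A trace:
  After 'push 1': [1]
  After 'push 17': [1, 17]
  After 'gt': [0]
  After 'neg': [0]
  After 'neg': [0]
  After 'push 11': [0, 11]
  After 'mod': [0]
  After 'neg': [0]
  After 'neg': [0]
Program A final stack: [0]

Program B trace:
  After 'push 1': [1]
  After 'push 17': [1, 17]
  After 'dup': [1, 17, 17]
  After 'drop': [1, 17]
  After 'gt': [0]
  After 'neg': [0]
  After 'neg': [0]
  After 'push 11': [0, 11]
  After 'mod': [0]
  After 'neg': [0]
  After 'neg': [0]
Program B final stack: [0]
Same: yes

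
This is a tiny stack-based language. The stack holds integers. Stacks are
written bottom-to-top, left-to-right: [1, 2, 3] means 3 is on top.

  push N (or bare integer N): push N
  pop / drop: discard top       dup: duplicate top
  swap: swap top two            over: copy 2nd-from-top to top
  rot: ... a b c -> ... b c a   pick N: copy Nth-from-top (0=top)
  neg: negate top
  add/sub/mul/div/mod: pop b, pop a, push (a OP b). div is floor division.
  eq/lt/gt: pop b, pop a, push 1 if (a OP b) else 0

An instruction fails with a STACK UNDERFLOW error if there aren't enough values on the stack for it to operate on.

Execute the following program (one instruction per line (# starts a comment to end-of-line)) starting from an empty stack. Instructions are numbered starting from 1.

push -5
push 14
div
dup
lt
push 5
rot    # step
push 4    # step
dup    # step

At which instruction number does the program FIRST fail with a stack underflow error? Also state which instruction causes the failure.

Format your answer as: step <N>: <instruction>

Step 1 ('push -5'): stack = [-5], depth = 1
Step 2 ('push 14'): stack = [-5, 14], depth = 2
Step 3 ('div'): stack = [-1], depth = 1
Step 4 ('dup'): stack = [-1, -1], depth = 2
Step 5 ('lt'): stack = [0], depth = 1
Step 6 ('push 5'): stack = [0, 5], depth = 2
Step 7 ('rot'): needs 3 value(s) but depth is 2 — STACK UNDERFLOW

Answer: step 7: rot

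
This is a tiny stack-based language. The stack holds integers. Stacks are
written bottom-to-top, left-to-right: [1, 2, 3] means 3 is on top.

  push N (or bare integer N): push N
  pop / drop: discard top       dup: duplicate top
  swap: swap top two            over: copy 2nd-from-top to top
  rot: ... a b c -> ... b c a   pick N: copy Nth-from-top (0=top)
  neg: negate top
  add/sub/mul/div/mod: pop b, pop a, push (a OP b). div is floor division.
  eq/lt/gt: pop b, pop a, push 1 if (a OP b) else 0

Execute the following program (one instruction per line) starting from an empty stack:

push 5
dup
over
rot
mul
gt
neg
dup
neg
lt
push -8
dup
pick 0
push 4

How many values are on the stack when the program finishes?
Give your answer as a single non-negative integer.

After 'push 5': stack = [5] (depth 1)
After 'dup': stack = [5, 5] (depth 2)
After 'over': stack = [5, 5, 5] (depth 3)
After 'rot': stack = [5, 5, 5] (depth 3)
After 'mul': stack = [5, 25] (depth 2)
After 'gt': stack = [0] (depth 1)
After 'neg': stack = [0] (depth 1)
After 'dup': stack = [0, 0] (depth 2)
After 'neg': stack = [0, 0] (depth 2)
After 'lt': stack = [0] (depth 1)
After 'push -8': stack = [0, -8] (depth 2)
After 'dup': stack = [0, -8, -8] (depth 3)
After 'pick 0': stack = [0, -8, -8, -8] (depth 4)
After 'push 4': stack = [0, -8, -8, -8, 4] (depth 5)

Answer: 5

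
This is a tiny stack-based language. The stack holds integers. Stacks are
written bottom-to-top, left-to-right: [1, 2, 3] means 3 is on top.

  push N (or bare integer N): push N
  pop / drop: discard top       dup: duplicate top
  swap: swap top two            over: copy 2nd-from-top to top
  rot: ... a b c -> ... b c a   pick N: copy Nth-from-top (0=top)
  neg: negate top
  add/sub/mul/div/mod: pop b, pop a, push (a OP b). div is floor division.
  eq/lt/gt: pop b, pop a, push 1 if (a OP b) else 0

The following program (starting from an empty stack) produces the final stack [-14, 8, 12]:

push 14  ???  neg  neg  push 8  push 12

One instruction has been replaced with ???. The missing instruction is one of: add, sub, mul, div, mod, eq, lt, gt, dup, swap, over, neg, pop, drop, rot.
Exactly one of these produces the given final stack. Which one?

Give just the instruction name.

Answer: neg

Derivation:
Stack before ???: [14]
Stack after ???:  [-14]
The instruction that transforms [14] -> [-14] is: neg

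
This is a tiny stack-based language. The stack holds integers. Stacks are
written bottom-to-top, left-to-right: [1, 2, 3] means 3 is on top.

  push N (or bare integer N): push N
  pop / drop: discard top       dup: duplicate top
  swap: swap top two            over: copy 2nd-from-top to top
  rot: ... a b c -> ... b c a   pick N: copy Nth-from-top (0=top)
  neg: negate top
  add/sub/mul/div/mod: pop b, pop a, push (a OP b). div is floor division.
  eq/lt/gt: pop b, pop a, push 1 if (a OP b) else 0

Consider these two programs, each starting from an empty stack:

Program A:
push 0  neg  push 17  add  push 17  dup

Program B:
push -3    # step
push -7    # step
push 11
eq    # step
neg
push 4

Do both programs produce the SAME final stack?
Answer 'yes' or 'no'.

Answer: no

Derivation:
Program A trace:
  After 'push 0': [0]
  After 'neg': [0]
  After 'push 17': [0, 17]
  After 'add': [17]
  After 'push 17': [17, 17]
  After 'dup': [17, 17, 17]
Program A final stack: [17, 17, 17]

Program B trace:
  After 'push -3': [-3]
  After 'push -7': [-3, -7]
  After 'push 11': [-3, -7, 11]
  After 'eq': [-3, 0]
  After 'neg': [-3, 0]
  After 'push 4': [-3, 0, 4]
Program B final stack: [-3, 0, 4]
Same: no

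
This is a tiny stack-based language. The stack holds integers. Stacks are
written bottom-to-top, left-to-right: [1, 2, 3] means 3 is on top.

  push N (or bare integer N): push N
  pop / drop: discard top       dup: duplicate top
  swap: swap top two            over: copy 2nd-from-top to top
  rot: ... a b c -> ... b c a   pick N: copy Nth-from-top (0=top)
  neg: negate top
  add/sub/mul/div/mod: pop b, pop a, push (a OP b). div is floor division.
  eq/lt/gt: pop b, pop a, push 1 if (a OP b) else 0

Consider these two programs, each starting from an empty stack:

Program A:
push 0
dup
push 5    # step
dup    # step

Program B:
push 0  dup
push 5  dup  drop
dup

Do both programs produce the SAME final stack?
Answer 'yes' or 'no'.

Answer: yes

Derivation:
Program A trace:
  After 'push 0': [0]
  After 'dup': [0, 0]
  After 'push 5': [0, 0, 5]
  After 'dup': [0, 0, 5, 5]
Program A final stack: [0, 0, 5, 5]

Program B trace:
  After 'push 0': [0]
  After 'dup': [0, 0]
  After 'push 5': [0, 0, 5]
  After 'dup': [0, 0, 5, 5]
  After 'drop': [0, 0, 5]
  After 'dup': [0, 0, 5, 5]
Program B final stack: [0, 0, 5, 5]
Same: yes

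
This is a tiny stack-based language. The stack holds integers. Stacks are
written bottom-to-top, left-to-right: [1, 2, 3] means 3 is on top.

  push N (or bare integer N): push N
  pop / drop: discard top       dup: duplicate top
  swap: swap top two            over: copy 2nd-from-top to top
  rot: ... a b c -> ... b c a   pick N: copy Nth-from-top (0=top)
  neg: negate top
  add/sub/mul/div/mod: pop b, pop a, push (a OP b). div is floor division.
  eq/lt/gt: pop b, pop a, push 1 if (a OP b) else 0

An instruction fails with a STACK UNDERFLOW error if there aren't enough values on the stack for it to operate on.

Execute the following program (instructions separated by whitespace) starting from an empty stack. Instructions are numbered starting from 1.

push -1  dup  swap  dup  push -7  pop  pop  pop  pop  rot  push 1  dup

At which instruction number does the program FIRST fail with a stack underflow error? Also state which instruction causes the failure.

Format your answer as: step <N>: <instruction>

Step 1 ('push -1'): stack = [-1], depth = 1
Step 2 ('dup'): stack = [-1, -1], depth = 2
Step 3 ('swap'): stack = [-1, -1], depth = 2
Step 4 ('dup'): stack = [-1, -1, -1], depth = 3
Step 5 ('push -7'): stack = [-1, -1, -1, -7], depth = 4
Step 6 ('pop'): stack = [-1, -1, -1], depth = 3
Step 7 ('pop'): stack = [-1, -1], depth = 2
Step 8 ('pop'): stack = [-1], depth = 1
Step 9 ('pop'): stack = [], depth = 0
Step 10 ('rot'): needs 3 value(s) but depth is 0 — STACK UNDERFLOW

Answer: step 10: rot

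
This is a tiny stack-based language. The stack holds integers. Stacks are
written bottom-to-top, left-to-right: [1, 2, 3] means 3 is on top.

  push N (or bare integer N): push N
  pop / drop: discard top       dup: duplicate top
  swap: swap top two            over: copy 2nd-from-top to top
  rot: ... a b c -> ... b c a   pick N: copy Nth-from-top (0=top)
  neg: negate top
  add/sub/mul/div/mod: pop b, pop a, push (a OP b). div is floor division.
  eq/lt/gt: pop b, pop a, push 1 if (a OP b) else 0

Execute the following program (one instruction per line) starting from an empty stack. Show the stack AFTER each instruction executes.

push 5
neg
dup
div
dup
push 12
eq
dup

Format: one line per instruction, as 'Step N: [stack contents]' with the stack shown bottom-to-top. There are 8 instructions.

Step 1: [5]
Step 2: [-5]
Step 3: [-5, -5]
Step 4: [1]
Step 5: [1, 1]
Step 6: [1, 1, 12]
Step 7: [1, 0]
Step 8: [1, 0, 0]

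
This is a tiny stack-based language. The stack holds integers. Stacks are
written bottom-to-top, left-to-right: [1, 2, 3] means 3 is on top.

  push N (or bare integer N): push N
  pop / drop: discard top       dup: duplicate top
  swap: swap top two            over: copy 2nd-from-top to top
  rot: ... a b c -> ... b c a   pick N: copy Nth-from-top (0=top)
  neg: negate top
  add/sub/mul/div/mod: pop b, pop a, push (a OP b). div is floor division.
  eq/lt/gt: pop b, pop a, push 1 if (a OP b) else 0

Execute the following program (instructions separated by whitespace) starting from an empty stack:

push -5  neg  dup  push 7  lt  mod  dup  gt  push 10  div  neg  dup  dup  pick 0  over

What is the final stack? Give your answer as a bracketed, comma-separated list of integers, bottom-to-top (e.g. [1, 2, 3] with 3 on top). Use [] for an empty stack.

Answer: [0, 0, 0, 0, 0]

Derivation:
After 'push -5': [-5]
After 'neg': [5]
After 'dup': [5, 5]
After 'push 7': [5, 5, 7]
After 'lt': [5, 1]
After 'mod': [0]
After 'dup': [0, 0]
After 'gt': [0]
After 'push 10': [0, 10]
After 'div': [0]
After 'neg': [0]
After 'dup': [0, 0]
After 'dup': [0, 0, 0]
After 'pick 0': [0, 0, 0, 0]
After 'over': [0, 0, 0, 0, 0]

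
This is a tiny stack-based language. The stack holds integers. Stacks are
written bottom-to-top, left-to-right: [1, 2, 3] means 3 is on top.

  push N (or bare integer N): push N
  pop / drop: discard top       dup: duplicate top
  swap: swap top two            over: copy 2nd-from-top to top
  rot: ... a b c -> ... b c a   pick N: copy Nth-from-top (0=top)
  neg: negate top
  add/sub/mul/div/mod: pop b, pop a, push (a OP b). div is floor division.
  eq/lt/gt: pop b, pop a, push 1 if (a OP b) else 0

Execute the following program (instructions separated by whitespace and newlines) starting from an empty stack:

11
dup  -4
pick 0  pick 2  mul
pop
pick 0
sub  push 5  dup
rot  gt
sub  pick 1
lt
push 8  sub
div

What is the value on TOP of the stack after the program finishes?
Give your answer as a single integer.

After 'push 11': [11]
After 'dup': [11, 11]
After 'push -4': [11, 11, -4]
After 'pick 0': [11, 11, -4, -4]
After 'pick 2': [11, 11, -4, -4, 11]
After 'mul': [11, 11, -4, -44]
After 'pop': [11, 11, -4]
After 'pick 0': [11, 11, -4, -4]
After 'sub': [11, 11, 0]
After 'push 5': [11, 11, 0, 5]
After 'dup': [11, 11, 0, 5, 5]
After 'rot': [11, 11, 5, 5, 0]
After 'gt': [11, 11, 5, 1]
After 'sub': [11, 11, 4]
After 'pick 1': [11, 11, 4, 11]
After 'lt': [11, 11, 1]
After 'push 8': [11, 11, 1, 8]
After 'sub': [11, 11, -7]
After 'div': [11, -2]

Answer: -2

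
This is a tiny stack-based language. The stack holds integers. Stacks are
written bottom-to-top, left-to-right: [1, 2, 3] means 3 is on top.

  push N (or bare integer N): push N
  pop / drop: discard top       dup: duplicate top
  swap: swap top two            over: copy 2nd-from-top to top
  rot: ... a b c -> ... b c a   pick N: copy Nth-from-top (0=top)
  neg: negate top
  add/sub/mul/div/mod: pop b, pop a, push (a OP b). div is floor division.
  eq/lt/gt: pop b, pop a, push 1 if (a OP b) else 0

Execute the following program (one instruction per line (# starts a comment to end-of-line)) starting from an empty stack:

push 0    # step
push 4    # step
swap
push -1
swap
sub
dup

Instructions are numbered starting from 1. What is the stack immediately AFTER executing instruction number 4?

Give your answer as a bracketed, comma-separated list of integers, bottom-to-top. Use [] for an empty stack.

Answer: [4, 0, -1]

Derivation:
Step 1 ('push 0'): [0]
Step 2 ('push 4'): [0, 4]
Step 3 ('swap'): [4, 0]
Step 4 ('push -1'): [4, 0, -1]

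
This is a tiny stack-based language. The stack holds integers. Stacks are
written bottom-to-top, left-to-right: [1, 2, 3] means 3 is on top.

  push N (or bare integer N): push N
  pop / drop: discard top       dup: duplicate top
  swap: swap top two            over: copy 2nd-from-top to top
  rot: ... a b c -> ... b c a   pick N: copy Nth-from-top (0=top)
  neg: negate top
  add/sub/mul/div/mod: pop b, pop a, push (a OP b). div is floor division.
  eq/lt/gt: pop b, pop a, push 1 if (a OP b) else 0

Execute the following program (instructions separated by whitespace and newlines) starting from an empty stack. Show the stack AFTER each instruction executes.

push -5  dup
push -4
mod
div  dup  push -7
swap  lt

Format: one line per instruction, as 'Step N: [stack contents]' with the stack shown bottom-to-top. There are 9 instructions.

Step 1: [-5]
Step 2: [-5, -5]
Step 3: [-5, -5, -4]
Step 4: [-5, -1]
Step 5: [5]
Step 6: [5, 5]
Step 7: [5, 5, -7]
Step 8: [5, -7, 5]
Step 9: [5, 1]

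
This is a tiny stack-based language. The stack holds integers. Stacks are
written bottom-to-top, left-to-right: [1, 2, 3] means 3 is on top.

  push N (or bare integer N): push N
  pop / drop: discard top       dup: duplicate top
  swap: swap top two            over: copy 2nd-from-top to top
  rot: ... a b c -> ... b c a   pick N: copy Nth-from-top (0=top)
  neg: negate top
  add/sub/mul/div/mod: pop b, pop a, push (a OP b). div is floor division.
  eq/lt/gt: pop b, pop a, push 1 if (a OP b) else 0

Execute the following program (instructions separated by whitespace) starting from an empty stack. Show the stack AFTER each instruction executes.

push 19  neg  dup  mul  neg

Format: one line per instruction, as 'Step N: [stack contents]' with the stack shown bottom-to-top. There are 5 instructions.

Step 1: [19]
Step 2: [-19]
Step 3: [-19, -19]
Step 4: [361]
Step 5: [-361]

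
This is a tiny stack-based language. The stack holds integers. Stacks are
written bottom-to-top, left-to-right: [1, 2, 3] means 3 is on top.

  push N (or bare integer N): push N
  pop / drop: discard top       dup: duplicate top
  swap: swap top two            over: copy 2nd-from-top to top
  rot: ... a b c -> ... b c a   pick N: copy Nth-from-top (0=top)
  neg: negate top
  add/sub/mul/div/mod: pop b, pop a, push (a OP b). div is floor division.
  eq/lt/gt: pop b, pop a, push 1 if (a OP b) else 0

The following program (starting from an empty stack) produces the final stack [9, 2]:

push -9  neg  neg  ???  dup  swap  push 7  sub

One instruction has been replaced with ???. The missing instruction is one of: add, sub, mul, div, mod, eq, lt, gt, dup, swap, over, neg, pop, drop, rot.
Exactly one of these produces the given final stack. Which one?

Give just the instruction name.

Stack before ???: [-9]
Stack after ???:  [9]
The instruction that transforms [-9] -> [9] is: neg

Answer: neg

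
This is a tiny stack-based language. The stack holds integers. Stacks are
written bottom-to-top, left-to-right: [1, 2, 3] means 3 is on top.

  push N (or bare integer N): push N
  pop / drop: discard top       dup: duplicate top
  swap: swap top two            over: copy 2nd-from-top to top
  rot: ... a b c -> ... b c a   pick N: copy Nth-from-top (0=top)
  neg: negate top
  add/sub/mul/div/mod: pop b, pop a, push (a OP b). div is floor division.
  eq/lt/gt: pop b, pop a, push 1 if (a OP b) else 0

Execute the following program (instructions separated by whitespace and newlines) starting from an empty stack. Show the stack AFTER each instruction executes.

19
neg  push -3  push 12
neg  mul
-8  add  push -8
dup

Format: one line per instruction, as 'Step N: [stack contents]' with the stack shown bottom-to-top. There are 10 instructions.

Step 1: [19]
Step 2: [-19]
Step 3: [-19, -3]
Step 4: [-19, -3, 12]
Step 5: [-19, -3, -12]
Step 6: [-19, 36]
Step 7: [-19, 36, -8]
Step 8: [-19, 28]
Step 9: [-19, 28, -8]
Step 10: [-19, 28, -8, -8]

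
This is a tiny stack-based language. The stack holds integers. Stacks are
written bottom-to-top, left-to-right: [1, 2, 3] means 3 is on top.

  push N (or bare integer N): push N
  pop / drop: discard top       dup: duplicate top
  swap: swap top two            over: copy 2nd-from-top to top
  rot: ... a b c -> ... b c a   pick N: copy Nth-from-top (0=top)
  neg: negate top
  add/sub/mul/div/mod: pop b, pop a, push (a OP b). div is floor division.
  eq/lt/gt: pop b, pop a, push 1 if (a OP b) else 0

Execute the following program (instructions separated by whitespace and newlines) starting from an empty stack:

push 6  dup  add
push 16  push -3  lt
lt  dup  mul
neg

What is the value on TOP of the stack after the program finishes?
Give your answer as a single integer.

After 'push 6': [6]
After 'dup': [6, 6]
After 'add': [12]
After 'push 16': [12, 16]
After 'push -3': [12, 16, -3]
After 'lt': [12, 0]
After 'lt': [0]
After 'dup': [0, 0]
After 'mul': [0]
After 'neg': [0]

Answer: 0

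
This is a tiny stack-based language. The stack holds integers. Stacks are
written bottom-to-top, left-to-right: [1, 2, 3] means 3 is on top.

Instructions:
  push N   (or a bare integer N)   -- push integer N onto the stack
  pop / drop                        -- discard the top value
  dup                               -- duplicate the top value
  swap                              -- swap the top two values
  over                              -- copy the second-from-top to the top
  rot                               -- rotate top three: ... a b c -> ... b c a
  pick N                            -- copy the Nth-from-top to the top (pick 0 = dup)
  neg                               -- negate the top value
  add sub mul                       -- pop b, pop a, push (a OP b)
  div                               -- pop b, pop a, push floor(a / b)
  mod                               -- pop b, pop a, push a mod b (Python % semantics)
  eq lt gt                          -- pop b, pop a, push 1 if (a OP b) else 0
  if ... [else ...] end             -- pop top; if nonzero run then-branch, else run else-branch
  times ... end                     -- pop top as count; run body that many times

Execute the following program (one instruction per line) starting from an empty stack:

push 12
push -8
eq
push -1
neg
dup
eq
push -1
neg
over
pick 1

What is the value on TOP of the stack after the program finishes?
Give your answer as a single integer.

Answer: 1

Derivation:
After 'push 12': [12]
After 'push -8': [12, -8]
After 'eq': [0]
After 'push -1': [0, -1]
After 'neg': [0, 1]
After 'dup': [0, 1, 1]
After 'eq': [0, 1]
After 'push -1': [0, 1, -1]
After 'neg': [0, 1, 1]
After 'over': [0, 1, 1, 1]
After 'pick 1': [0, 1, 1, 1, 1]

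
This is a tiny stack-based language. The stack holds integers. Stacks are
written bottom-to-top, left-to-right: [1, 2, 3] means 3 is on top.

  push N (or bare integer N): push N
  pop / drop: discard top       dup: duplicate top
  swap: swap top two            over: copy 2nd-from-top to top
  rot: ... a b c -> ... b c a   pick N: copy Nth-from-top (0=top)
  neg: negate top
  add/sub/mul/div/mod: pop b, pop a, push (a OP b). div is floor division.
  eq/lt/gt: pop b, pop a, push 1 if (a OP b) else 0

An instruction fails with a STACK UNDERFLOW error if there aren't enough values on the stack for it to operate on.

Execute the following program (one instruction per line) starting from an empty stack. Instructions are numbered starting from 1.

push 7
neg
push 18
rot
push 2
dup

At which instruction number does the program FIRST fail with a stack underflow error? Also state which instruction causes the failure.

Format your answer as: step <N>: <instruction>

Step 1 ('push 7'): stack = [7], depth = 1
Step 2 ('neg'): stack = [-7], depth = 1
Step 3 ('push 18'): stack = [-7, 18], depth = 2
Step 4 ('rot'): needs 3 value(s) but depth is 2 — STACK UNDERFLOW

Answer: step 4: rot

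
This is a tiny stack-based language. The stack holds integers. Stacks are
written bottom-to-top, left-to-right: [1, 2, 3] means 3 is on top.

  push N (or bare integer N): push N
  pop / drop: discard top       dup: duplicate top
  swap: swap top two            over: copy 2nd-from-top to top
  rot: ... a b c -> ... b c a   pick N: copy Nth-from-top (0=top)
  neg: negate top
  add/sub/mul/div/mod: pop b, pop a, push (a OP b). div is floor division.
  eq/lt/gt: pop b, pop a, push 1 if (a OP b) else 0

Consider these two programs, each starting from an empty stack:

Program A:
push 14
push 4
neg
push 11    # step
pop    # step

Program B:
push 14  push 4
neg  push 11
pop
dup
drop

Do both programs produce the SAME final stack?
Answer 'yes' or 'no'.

Answer: yes

Derivation:
Program A trace:
  After 'push 14': [14]
  After 'push 4': [14, 4]
  After 'neg': [14, -4]
  After 'push 11': [14, -4, 11]
  After 'pop': [14, -4]
Program A final stack: [14, -4]

Program B trace:
  After 'push 14': [14]
  After 'push 4': [14, 4]
  After 'neg': [14, -4]
  After 'push 11': [14, -4, 11]
  After 'pop': [14, -4]
  After 'dup': [14, -4, -4]
  After 'drop': [14, -4]
Program B final stack: [14, -4]
Same: yes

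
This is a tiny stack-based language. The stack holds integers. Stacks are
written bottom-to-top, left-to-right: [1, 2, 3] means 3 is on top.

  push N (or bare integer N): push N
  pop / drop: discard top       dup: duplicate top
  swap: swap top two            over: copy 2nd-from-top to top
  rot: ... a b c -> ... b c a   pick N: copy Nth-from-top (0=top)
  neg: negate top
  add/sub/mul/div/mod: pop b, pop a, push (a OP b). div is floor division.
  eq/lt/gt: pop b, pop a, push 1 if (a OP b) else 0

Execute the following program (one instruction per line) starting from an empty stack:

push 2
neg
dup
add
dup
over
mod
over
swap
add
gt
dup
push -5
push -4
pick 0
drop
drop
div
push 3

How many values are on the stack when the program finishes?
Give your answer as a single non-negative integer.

Answer: 3

Derivation:
After 'push 2': stack = [2] (depth 1)
After 'neg': stack = [-2] (depth 1)
After 'dup': stack = [-2, -2] (depth 2)
After 'add': stack = [-4] (depth 1)
After 'dup': stack = [-4, -4] (depth 2)
After 'over': stack = [-4, -4, -4] (depth 3)
After 'mod': stack = [-4, 0] (depth 2)
After 'over': stack = [-4, 0, -4] (depth 3)
After 'swap': stack = [-4, -4, 0] (depth 3)
After 'add': stack = [-4, -4] (depth 2)
After 'gt': stack = [0] (depth 1)
After 'dup': stack = [0, 0] (depth 2)
After 'push -5': stack = [0, 0, -5] (depth 3)
After 'push -4': stack = [0, 0, -5, -4] (depth 4)
After 'pick 0': stack = [0, 0, -5, -4, -4] (depth 5)
After 'drop': stack = [0, 0, -5, -4] (depth 4)
After 'drop': stack = [0, 0, -5] (depth 3)
After 'div': stack = [0, 0] (depth 2)
After 'push 3': stack = [0, 0, 3] (depth 3)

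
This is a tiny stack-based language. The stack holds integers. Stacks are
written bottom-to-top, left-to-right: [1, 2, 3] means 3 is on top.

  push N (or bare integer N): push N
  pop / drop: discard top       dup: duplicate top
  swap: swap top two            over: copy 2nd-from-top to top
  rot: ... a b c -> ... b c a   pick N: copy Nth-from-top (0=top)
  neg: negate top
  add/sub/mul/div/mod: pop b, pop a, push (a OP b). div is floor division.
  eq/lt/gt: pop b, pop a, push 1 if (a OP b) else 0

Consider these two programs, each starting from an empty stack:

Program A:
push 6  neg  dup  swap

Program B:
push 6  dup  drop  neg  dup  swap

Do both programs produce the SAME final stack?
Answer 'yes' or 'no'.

Answer: yes

Derivation:
Program A trace:
  After 'push 6': [6]
  After 'neg': [-6]
  After 'dup': [-6, -6]
  After 'swap': [-6, -6]
Program A final stack: [-6, -6]

Program B trace:
  After 'push 6': [6]
  After 'dup': [6, 6]
  After 'drop': [6]
  After 'neg': [-6]
  After 'dup': [-6, -6]
  After 'swap': [-6, -6]
Program B final stack: [-6, -6]
Same: yes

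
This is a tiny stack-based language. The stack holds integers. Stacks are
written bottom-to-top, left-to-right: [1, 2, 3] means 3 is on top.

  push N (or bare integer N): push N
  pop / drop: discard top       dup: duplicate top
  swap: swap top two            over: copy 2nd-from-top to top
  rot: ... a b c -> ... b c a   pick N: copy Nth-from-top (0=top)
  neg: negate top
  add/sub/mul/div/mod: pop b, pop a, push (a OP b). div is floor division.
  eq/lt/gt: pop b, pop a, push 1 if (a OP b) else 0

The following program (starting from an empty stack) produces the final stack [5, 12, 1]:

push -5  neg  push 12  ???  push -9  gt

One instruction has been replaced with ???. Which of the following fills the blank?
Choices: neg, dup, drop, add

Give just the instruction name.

Answer: dup

Derivation:
Stack before ???: [5, 12]
Stack after ???:  [5, 12, 12]
Checking each choice:
  neg: produces [5, 0]
  dup: MATCH
  drop: produces [1]
  add: produces [1]


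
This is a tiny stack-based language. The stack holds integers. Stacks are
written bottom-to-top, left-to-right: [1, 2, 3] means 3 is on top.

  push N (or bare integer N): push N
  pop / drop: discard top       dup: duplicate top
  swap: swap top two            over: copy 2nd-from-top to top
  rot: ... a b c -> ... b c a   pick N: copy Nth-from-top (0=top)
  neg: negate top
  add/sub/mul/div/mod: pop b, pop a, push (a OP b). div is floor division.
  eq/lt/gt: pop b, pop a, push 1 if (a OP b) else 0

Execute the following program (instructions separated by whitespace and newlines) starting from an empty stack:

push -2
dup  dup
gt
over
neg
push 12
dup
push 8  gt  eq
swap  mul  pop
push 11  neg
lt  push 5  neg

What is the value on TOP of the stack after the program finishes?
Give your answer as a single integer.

Answer: -5

Derivation:
After 'push -2': [-2]
After 'dup': [-2, -2]
After 'dup': [-2, -2, -2]
After 'gt': [-2, 0]
After 'over': [-2, 0, -2]
After 'neg': [-2, 0, 2]
After 'push 12': [-2, 0, 2, 12]
After 'dup': [-2, 0, 2, 12, 12]
After 'push 8': [-2, 0, 2, 12, 12, 8]
After 'gt': [-2, 0, 2, 12, 1]
After 'eq': [-2, 0, 2, 0]
After 'swap': [-2, 0, 0, 2]
After 'mul': [-2, 0, 0]
After 'pop': [-2, 0]
After 'push 11': [-2, 0, 11]
After 'neg': [-2, 0, -11]
After 'lt': [-2, 0]
After 'push 5': [-2, 0, 5]
After 'neg': [-2, 0, -5]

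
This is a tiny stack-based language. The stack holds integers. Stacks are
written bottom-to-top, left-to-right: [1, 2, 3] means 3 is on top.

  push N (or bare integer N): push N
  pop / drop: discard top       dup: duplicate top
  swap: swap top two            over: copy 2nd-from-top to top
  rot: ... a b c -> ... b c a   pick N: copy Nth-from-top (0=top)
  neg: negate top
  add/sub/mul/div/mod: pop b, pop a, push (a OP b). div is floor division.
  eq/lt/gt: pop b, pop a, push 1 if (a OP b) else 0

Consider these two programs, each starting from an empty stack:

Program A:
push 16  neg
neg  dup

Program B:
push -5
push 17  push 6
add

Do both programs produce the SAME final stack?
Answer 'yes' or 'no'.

Program A trace:
  After 'push 16': [16]
  After 'neg': [-16]
  After 'neg': [16]
  After 'dup': [16, 16]
Program A final stack: [16, 16]

Program B trace:
  After 'push -5': [-5]
  After 'push 17': [-5, 17]
  After 'push 6': [-5, 17, 6]
  After 'add': [-5, 23]
Program B final stack: [-5, 23]
Same: no

Answer: no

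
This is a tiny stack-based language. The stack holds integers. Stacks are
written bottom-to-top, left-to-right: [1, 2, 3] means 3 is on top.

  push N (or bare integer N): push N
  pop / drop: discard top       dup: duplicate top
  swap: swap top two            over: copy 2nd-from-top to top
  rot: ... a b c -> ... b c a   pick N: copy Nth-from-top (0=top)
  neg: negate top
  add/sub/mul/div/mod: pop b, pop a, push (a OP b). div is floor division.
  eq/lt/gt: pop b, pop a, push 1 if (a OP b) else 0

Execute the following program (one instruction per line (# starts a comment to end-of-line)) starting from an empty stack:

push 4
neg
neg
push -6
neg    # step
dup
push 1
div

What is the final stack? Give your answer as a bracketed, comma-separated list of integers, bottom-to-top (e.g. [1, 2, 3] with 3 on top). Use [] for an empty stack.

Answer: [4, 6, 6]

Derivation:
After 'push 4': [4]
After 'neg': [-4]
After 'neg': [4]
After 'push -6': [4, -6]
After 'neg': [4, 6]
After 'dup': [4, 6, 6]
After 'push 1': [4, 6, 6, 1]
After 'div': [4, 6, 6]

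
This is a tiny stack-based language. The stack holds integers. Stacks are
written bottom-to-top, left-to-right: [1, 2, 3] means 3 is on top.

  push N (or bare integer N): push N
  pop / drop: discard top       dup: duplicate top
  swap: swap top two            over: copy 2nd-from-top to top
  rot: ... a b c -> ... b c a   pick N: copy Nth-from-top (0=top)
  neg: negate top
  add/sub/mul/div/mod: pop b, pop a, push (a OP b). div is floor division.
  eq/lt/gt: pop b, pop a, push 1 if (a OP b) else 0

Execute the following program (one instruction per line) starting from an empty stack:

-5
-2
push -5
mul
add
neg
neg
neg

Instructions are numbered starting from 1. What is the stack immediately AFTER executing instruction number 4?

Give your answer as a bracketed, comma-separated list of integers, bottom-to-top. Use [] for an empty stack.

Step 1 ('-5'): [-5]
Step 2 ('-2'): [-5, -2]
Step 3 ('push -5'): [-5, -2, -5]
Step 4 ('mul'): [-5, 10]

Answer: [-5, 10]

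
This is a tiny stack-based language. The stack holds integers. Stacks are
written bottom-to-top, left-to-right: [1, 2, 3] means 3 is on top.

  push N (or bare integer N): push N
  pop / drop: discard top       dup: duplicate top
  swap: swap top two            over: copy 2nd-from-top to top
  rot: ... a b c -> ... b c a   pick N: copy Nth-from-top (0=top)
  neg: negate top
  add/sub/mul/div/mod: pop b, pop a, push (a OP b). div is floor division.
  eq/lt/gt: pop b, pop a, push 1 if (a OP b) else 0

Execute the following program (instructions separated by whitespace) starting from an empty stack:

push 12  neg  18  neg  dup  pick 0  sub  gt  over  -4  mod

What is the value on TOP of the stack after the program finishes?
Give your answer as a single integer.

After 'push 12': [12]
After 'neg': [-12]
After 'push 18': [-12, 18]
After 'neg': [-12, -18]
After 'dup': [-12, -18, -18]
After 'pick 0': [-12, -18, -18, -18]
After 'sub': [-12, -18, 0]
After 'gt': [-12, 0]
After 'over': [-12, 0, -12]
After 'push -4': [-12, 0, -12, -4]
After 'mod': [-12, 0, 0]

Answer: 0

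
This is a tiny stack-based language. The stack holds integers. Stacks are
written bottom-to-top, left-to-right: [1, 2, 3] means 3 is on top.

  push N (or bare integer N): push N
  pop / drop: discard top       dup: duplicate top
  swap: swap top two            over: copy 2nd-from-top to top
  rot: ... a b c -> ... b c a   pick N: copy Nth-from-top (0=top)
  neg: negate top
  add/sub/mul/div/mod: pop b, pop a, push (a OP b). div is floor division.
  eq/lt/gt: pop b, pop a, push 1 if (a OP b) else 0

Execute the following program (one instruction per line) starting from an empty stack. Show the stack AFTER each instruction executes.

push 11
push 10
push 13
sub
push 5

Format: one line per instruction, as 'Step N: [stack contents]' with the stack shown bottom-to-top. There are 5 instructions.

Step 1: [11]
Step 2: [11, 10]
Step 3: [11, 10, 13]
Step 4: [11, -3]
Step 5: [11, -3, 5]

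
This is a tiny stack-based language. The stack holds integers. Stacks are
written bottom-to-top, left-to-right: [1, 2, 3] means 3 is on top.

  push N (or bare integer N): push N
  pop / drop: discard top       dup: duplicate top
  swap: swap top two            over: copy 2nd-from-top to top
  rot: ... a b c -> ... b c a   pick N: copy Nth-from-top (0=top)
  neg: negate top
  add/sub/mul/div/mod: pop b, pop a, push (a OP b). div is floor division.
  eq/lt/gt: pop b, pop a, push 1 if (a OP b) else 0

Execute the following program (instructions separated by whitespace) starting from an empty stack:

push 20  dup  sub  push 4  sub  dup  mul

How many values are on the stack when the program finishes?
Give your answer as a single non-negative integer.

After 'push 20': stack = [20] (depth 1)
After 'dup': stack = [20, 20] (depth 2)
After 'sub': stack = [0] (depth 1)
After 'push 4': stack = [0, 4] (depth 2)
After 'sub': stack = [-4] (depth 1)
After 'dup': stack = [-4, -4] (depth 2)
After 'mul': stack = [16] (depth 1)

Answer: 1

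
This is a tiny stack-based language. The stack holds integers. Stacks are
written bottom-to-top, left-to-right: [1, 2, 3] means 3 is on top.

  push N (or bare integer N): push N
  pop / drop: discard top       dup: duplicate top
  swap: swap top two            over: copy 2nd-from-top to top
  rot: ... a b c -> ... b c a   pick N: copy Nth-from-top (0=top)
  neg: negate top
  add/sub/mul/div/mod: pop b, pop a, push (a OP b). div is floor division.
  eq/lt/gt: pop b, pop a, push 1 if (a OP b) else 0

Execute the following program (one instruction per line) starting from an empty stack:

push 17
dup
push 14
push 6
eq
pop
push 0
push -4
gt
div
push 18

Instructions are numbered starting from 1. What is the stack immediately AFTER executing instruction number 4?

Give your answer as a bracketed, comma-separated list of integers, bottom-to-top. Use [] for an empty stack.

Step 1 ('push 17'): [17]
Step 2 ('dup'): [17, 17]
Step 3 ('push 14'): [17, 17, 14]
Step 4 ('push 6'): [17, 17, 14, 6]

Answer: [17, 17, 14, 6]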